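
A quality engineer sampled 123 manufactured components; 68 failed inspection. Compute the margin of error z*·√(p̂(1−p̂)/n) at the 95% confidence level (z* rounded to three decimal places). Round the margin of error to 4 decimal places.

ME = 0.0879

The sample proportion is 68/123 = 0.55285.
SE(p̂) = √(0.55285·0.44715/123) = 0.044831.
z* = 1.960 at the 95% level.
ME = 1.960·0.044831 = 0.0879.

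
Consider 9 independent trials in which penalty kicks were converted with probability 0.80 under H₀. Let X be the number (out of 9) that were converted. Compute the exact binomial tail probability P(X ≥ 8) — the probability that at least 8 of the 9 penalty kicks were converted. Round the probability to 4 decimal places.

P = 0.4362

X ~ Binomial(n=9, p=0.80).
P(X ≥ 8) = C(9,8)·0.80^8·0.20^1 + C(9,9)·0.80^9·0.20^0.
= 0.301990 + 0.134218 = 0.4362.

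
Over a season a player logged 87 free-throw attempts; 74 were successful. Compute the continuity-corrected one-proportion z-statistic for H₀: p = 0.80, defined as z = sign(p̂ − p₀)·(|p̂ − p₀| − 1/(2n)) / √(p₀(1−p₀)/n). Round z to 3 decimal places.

p̂ = 74/87 = 0.85057. p̂ − p₀ = 0.050575.
1/(2n) = 0.005747.
Corrected numerator: |0.050575| − 0.005747 = 0.044828.
Under H₀, SE = √(p₀(1−p₀)/n) = √(0.80·0.20/87) = √0.001839080 = 0.042885.
z = (+)0.044828/0.042885 = 1.045.

z = 1.045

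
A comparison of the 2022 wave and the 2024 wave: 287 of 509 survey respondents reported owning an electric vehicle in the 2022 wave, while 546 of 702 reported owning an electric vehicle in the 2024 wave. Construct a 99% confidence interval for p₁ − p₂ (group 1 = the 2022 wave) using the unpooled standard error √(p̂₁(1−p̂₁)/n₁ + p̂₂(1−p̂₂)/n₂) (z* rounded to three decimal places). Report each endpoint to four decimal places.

(-0.2835, -0.1444)

p̂₁ = 0.56385, p̂₂ = 0.77778, so the observed difference is -0.21393.
SE = √(0.000483149 + 0.000246210) = √0.000729359 = 0.027007.
z* = 2.576 at the 99% level. Margin = 2.576·0.027007 = 0.06957.
CI: -0.21393 ± 0.06957 = (-0.2835, -0.1444).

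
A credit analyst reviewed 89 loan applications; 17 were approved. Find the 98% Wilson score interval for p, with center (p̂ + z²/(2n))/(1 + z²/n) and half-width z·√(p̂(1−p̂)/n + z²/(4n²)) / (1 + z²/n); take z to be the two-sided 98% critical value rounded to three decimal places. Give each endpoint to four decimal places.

Here p̂ = 17/89 = 0.19101 and z = 2.326 (z² = 5.410276).
1 + z²/n = 1.060790.
Adjusted center: (0.19101 + z²/(2n))/1.060790 = 0.20872.
Radicand: p̂(1−p̂)/n + z²/(4n²) = 0.001736247 + 0.000170757 = 0.001907004.
Half-width = 2.326·√0.001907004/1.060790 = 0.09575.
So the interval runs from 0.1130 to 0.3045.

(0.1130, 0.3045)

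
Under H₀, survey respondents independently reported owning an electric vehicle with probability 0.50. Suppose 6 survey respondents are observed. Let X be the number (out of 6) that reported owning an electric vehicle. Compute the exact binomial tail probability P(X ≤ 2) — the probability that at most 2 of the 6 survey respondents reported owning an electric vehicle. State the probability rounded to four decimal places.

P = 0.3438

X ~ Binomial(n=6, p=0.50).
P(X ≤ 2) = C(6,0)·0.50^0·0.50^6 + C(6,1)·0.50^1·0.50^5 + C(6,2)·0.50^2·0.50^4.
= 0.015625 + 0.093750 + 0.234375 = 0.3438.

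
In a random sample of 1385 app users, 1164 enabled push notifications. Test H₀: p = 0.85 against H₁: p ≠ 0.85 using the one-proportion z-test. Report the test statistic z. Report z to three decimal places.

z = -0.997

The sample proportion is 1164/1385 = 0.84043.
Under H₀, SE = √(p₀(1−p₀)/n) = √(0.85·0.15/1385) = √0.000092058 = 0.009595.
z = (0.84043 − 0.85)/0.009595 = -0.00957/0.009595 = -0.997.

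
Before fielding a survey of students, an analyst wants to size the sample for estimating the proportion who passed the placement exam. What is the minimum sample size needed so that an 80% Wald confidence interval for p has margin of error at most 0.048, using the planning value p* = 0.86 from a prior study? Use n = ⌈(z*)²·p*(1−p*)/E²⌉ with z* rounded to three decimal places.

The 80% critical value is z* = 1.282.
p*(1−p*) = 0.86·0.14 = 0.1204.
(z*)²·p*(1−p*)/E² = 1.643524·0.1204/0.002304 = 85.886.
Rounding up, n = 86.

n = 86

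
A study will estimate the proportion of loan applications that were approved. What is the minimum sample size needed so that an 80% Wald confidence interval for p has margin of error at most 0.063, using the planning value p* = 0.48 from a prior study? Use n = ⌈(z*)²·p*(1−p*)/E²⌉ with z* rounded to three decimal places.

The 80% critical value is z* = 1.282.
p*(1−p*) = 0.48·0.52 = 0.2496.
Required n before rounding: 1.643524 × 0.2496 / 0.063² = 103.357.
⌈103.357⌉ = 104.

n = 104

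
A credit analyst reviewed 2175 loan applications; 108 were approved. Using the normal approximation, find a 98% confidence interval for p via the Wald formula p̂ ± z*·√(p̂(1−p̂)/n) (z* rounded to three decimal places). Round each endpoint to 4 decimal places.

(0.0388, 0.0605)

With x = 108 successes in n = 2175, p̂ = 0.04966.
Standard error of p̂: √(0.047190/2175) = √0.000021696 = 0.004658.
The 98% critical value is z* = 2.326.
Margin = 2.326·0.004658 = 0.01083.
Interval: 0.04966 ± 0.01083 → (0.0388, 0.0605).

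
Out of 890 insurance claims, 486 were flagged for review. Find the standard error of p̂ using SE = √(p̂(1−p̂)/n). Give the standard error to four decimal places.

Sample proportion p̂ = 486/890 = 0.54607.
p̂(1−p̂) = 0.54607·0.45393 = 0.247878.
Dividing by n and taking the root: √0.000278515 = 0.0167.

SE = 0.0167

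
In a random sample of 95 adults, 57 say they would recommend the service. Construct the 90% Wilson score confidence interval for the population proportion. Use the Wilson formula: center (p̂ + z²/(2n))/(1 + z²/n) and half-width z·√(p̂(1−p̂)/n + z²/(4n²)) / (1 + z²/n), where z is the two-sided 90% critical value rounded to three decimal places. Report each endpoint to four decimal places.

p̂ = 57/95 = 0.60000; z = 1.645, so z² = 2.706025.
Denominator 1 + z²/n = 1 + 2.706025/95 = 1.028484.
Adjusted center: (0.60000 + z²/(2n))/1.028484 = 0.59723.
Radicand: p̂(1−p̂)/n + z²/(4n²) = 0.002526316 + 0.000074959 = 0.002601275.
Half-width = 1.645·√0.002601275/1.028484 = 0.08158.
Interval: 0.59723 ± 0.08158 → (0.5157, 0.6788).

(0.5157, 0.6788)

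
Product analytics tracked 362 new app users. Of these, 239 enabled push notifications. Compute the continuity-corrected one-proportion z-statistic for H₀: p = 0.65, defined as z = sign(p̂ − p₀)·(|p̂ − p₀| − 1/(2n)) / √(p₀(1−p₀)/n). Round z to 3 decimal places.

z = 0.353

The sample proportion is 239/362 = 0.66022. p̂ − p₀ = 0.010221.
1/(2n) = 0.001381.
Corrected numerator: |0.010221| − 0.001381 = 0.008840.
Null standard error: √(0.65·0.35/362) = √0.000628453 = 0.025069.
z = +0.008840/0.025069 = 0.353.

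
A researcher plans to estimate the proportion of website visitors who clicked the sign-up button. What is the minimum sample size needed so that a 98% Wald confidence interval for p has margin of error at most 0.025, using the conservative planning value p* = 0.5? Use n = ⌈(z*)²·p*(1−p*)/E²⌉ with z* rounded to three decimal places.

For 98% confidence, z* = 2.326.
p*(1−p*) = 0.2500.
Required n before rounding: 5.410276 × 0.2500 / 0.025² = 2164.110.
Rounding up, n = 2165.

n = 2165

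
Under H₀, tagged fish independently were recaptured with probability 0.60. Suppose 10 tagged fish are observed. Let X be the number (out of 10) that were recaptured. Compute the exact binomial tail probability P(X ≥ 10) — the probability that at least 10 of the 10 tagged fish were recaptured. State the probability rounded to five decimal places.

P = 0.00605

X ~ Binomial(n=10, p=0.60).
P(X ≥ 10) = C(10,10)·0.60^10·0.40^0.
= 0.006047 = 0.00605.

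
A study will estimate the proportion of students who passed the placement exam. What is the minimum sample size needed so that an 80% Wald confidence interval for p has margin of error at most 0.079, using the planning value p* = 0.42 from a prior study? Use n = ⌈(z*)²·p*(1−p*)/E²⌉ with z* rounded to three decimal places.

z* = 1.282 at the 80% level.
p*(1−p*) = 0.2436.
(z*)²·p*(1−p*)/E² = 1.643524·0.2436/0.006241 = 64.150.
⌈64.150⌉ = 65.

n = 65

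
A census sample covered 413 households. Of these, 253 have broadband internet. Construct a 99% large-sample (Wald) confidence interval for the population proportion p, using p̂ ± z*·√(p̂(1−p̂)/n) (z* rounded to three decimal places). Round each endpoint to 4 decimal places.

With x = 253 successes in n = 413, p̂ = 0.61259.
Standard error of p̂: √(0.237323/413) = √0.000574633 = 0.023971.
For 99% confidence, z* = 2.576.
Margin = 2.576·0.023971 = 0.06175.
Interval: 0.61259 ± 0.06175 → (0.5508, 0.6743).

(0.5508, 0.6743)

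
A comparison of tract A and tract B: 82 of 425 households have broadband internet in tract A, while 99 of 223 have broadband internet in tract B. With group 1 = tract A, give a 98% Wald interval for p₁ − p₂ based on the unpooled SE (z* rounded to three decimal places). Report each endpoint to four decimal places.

p̂₁ = 82/425 = 0.19294, p̂₂ = 99/223 = 0.44395; p̂₁ − p̂₂ = -0.25101.
Unpooled SE = √(p̂₁(1−p̂₁)/n₁ + p̂₂(1−p̂₂)/n₂) = √(0.000366388 + 0.001106986) = 0.038385.
The 98% critical value is z* = 2.326. Margin = 2.326·0.038385 = 0.08928.
CI: -0.25101 ± 0.08928 = (-0.3403, -0.1617).

(-0.3403, -0.1617)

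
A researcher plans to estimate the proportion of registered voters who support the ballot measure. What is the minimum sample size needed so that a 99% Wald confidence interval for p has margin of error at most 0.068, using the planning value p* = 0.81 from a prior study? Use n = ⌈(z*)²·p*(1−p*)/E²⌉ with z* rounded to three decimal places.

For 99% confidence, z* = 2.576.
p*(1−p*) = 0.1539.
(z*)²·p*(1−p*)/E² = 6.635776·0.1539/0.004624 = 220.858.
⌈220.858⌉ = 221.

n = 221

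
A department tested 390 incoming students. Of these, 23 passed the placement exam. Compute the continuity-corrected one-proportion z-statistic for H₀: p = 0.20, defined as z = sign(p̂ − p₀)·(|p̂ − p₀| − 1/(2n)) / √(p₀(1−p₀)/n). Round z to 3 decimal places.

z = -6.899

The sample proportion is 23/390 = 0.05897. p̂ − p₀ = -0.141026.
Continuity correction 1/(2n) = 1/780 = 0.001282.
Corrected numerator: |-0.141026| − 0.001282 = 0.139744.
Null standard error: √(0.20·0.80/390) = √0.000410256 = 0.020255.
z = −0.139744/0.020255 = -6.899.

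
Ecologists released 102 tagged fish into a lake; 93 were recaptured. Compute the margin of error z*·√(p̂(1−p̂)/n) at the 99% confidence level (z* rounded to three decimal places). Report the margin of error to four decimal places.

Sample proportion p̂ = 93/102 = 0.91176.
SE(p̂) = √(0.91176·0.08824/102) = 0.028084.
z* = 2.576 at the 99% level.
So ME = 0.0723.

ME = 0.0723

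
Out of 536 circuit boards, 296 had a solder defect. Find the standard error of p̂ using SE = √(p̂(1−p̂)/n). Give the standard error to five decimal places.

The sample proportion is 296/536 = 0.55224.
p̂(1−p̂) = 0.55224·0.44776 = 0.247271.
SE = √(0.247271/536) = 0.02148.

SE = 0.02148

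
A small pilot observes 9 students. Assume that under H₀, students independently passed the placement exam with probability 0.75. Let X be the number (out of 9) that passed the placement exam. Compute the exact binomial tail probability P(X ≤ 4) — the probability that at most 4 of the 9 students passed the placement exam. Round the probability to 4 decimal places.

P = 0.0489

X is binomial with n = 9 and p = 0.75.
P(X ≤ 4) = Σ_{j=0}^{4} C(9,j)·0.75^j·0.25^{9−j}.
= 0.000004 + 0.000103 + 0.001236 + 0.008652 + 0.038933 = 0.0489.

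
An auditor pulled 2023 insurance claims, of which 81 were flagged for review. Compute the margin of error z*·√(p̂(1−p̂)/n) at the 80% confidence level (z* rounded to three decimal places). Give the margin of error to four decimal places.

ME = 0.0056

Sample proportion p̂ = 81/2023 = 0.04004.
SE(p̂) = √(0.04004·0.95996/2023) = 0.004359.
The 80% critical value is z* = 1.282.
So ME = 0.0056.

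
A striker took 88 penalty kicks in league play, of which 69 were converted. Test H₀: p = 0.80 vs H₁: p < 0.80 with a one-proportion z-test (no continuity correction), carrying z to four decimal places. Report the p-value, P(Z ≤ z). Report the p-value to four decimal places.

p-value = 0.3545

p̂ = 69/88 = 0.78409.
Null standard error: √(0.80·0.20/88) = √0.001818182 = 0.042640.
Test statistic (full precision, shown to 4 dp): z = (69/88 − 0.80)/SE₀ ≈ -0.3731.
From the standard normal, P(Z ≤ z) = 0.3545.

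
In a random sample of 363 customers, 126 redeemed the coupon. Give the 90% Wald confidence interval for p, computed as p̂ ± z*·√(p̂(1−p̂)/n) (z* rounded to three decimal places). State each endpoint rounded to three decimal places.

(0.306, 0.388)

With x = 126 successes in n = 363, p̂ = 0.34711.
Standard error of p̂: √(0.226624/363) = √0.000624308 = 0.024986.
For 90% confidence, z* = 1.645.
Margin = 1.645·0.024986 = 0.04110.
So the interval runs from 0.306 to 0.388.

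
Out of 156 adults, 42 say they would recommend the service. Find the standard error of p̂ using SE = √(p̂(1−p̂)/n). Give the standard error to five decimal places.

SE = 0.03551

The sample proportion is 42/156 = 0.26923.
p̂(1−p̂) = 0.26923·0.73077 = 0.196745.
SE = √(0.196745/156) = 0.03551.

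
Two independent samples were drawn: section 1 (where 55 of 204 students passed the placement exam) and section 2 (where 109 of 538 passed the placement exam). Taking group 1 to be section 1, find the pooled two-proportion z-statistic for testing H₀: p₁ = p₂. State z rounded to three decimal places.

z = 1.964

p̂₁ = 55/204 = 0.26961, p̂₂ = 109/538 = 0.20260.
Pooled p̂ = (55+109)/(204+538) = 164/742 = 0.22102.
SE = √[p̂(1−p̂)(1/n₁+1/n₂)] = √[0.22102·0.77898·(1/204+1/538)] ≈ 0.034118.
z = 0.06701/0.034118 = 1.964.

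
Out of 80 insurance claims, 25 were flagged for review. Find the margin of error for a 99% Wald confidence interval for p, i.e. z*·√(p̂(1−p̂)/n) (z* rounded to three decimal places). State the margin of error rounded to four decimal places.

p̂ = 25/80 = 0.31250.
Standard error of p̂: √(0.214844/80) = √0.002685547 = 0.051822.
For 99% confidence, z* = 2.576.
So ME = 0.1335.

ME = 0.1335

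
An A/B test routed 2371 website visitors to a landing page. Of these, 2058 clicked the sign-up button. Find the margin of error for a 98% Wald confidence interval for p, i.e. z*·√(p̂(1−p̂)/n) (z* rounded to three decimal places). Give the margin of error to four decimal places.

ME = 0.0162

The sample proportion is 2058/2371 = 0.86799.
Standard error of p̂: √(0.114585/2371) = √0.000048328 = 0.006952.
For 98% confidence, z* = 2.326.
Margin of error = z*·SE = 2.326 × 0.006952 = 0.0162.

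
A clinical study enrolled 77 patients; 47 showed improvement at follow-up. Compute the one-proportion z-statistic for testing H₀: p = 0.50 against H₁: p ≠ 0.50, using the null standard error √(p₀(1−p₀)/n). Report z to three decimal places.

z = 1.937

p̂ = 47/77 = 0.61039.
Null standard error: √(0.50·0.50/77) = √0.003246753 = 0.056980.
z = (0.61039 − 0.50)/0.056980 = 0.11039/0.056980 = 1.937.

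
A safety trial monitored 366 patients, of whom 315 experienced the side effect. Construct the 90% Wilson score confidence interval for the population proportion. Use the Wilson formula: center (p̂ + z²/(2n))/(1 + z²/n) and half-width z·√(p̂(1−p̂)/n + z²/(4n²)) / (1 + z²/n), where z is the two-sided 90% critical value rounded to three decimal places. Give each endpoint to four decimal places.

Here p̂ = 315/366 = 0.86066 and z = 1.645 (z² = 2.706025).
1 + z²/n = 1.007394.
Adjusted center: (0.86066 + z²/(2n))/1.007394 = 0.85801.
Radicand: p̂(1−p̂)/n + z²/(4n²) = 0.000327671 + 0.000005050 = 0.000332721.
Half-width = 1.645·√0.000332721/1.007394 = 0.02979.
CI: 0.85801 ± 0.02979 = (0.8282, 0.8878).

(0.8282, 0.8878)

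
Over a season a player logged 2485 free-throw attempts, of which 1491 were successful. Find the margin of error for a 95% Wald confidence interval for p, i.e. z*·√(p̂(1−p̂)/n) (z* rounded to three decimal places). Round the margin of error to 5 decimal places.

ME = 0.01926

p̂ = 1491/2485 = 0.60000.
SE(p̂) = √(0.60000·0.40000/2485) = 0.009827.
The 95% critical value is z* = 1.960.
So ME = 0.01926.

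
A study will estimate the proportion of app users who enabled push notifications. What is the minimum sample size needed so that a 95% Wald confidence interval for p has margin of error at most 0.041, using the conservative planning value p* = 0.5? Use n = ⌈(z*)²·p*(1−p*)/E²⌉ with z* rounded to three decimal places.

For 95% confidence, z* = 1.960.
p*(1−p*) = 0.2500.
Required n before rounding: 3.841600 × 0.2500 / 0.041² = 571.327.
Rounding up, n = 572.

n = 572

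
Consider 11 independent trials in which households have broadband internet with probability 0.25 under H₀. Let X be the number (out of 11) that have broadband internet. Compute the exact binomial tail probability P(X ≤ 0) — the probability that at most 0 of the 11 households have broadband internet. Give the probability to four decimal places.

X is binomial with n = 11 and p = 0.25.
P(X ≤ 0) = C(11,0)·0.25^0·0.75^11.
= 0.042235 = 0.0422.

P = 0.0422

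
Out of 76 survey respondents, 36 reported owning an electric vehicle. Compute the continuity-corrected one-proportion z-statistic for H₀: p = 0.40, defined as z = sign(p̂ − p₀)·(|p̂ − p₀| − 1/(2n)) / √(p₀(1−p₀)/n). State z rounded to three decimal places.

z = 1.194

The sample proportion is 36/76 = 0.47368. p̂ − p₀ = 0.073684.
Continuity correction 1/(2n) = 1/152 = 0.006579.
Corrected numerator: |0.073684| − 0.006579 = 0.067105.
Null standard error: √(0.40·0.60/76) = √0.003157895 = 0.056195.
z = (+)0.067105/0.056195 = 1.194.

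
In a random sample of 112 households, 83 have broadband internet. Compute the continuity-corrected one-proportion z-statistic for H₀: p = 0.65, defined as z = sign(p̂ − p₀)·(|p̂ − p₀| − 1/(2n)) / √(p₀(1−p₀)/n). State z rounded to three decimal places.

The sample proportion is 83/112 = 0.74107. p̂ − p₀ = 0.091071.
Continuity correction 1/(2n) = 1/224 = 0.004464.
Corrected numerator: |0.091071| − 0.004464 = 0.086607.
Null standard error: √(0.65·0.35/112) = √0.002031250 = 0.045069.
z = (+)0.086607/0.045069 = 1.922.

z = 1.922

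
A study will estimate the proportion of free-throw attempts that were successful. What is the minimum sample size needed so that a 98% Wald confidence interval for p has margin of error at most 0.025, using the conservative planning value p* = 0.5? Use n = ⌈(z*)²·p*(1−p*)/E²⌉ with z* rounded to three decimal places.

n = 2165

The 98% critical value is z* = 2.326.
p*(1−p*) = 0.2500.
(z*)²·p*(1−p*)/E² = 5.410276·0.2500/0.000625 = 2164.110.
Rounding up, n = 2165.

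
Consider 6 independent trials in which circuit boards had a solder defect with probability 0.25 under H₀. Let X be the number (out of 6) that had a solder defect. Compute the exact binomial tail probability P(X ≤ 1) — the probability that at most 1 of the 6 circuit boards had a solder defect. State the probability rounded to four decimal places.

X ~ Binomial(n=6, p=0.25).
P(X ≤ 1) = C(6,0)·0.25^0·0.75^6 + C(6,1)·0.25^1·0.75^5.
= 0.177979 + 0.355957 = 0.5339.

P = 0.5339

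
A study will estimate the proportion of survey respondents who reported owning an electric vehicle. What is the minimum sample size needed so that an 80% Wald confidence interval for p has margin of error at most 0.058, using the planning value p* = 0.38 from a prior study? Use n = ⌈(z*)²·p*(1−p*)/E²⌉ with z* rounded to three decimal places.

For 80% confidence, z* = 1.282.
p*(1−p*) = 0.2356.
Required n before rounding: 1.643524 × 0.2356 / 0.058² = 115.105.
⌈115.105⌉ = 116.

n = 116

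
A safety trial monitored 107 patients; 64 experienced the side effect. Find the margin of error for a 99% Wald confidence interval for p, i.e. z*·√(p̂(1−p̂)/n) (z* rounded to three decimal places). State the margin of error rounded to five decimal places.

ME = 0.12209

With x = 64 successes in n = 107, p̂ = 0.59813.
Standard error of p̂: √(0.240370/107) = √0.002246452 = 0.047397.
The 99% critical value is z* = 2.576.
So ME = 0.12209.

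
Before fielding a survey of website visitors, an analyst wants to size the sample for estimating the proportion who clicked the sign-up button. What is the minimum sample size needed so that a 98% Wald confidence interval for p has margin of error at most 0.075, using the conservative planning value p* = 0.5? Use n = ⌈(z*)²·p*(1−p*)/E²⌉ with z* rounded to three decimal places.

n = 241

z* = 2.326 at the 98% level.
p*(1−p*) = 0.2500.
(z*)²·p*(1−p*)/E² = 5.410276·0.2500/0.005625 = 240.457.
⌈240.457⌉ = 241.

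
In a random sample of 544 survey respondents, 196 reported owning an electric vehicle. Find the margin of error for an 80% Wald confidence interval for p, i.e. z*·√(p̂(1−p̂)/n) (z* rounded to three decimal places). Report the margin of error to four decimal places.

ME = 0.0264

The sample proportion is 196/544 = 0.36029.
SE = √(p̂(1−p̂)/n) = √(0.230482/544) = 0.020584.
The 80% critical value is z* = 1.282.
Margin of error = z*·SE = 1.282 × 0.020584 = 0.0264.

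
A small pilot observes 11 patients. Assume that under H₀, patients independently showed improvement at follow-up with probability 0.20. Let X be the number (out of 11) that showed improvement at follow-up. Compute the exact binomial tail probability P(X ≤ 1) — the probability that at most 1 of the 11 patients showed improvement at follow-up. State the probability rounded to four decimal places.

P = 0.3221

X ~ Binomial(n=11, p=0.20).
P(X ≤ 1) = C(11,0)·0.20^0·0.80^11 + C(11,1)·0.20^1·0.80^10.
= 0.085899 + 0.236223 = 0.3221.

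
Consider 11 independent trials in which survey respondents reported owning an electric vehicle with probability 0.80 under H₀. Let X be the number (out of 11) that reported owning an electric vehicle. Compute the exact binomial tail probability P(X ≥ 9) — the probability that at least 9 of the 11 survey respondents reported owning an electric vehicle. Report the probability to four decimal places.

X ~ Binomial(n=11, p=0.80).
P(X ≥ 9) = C(11,9)·0.80^9·0.20^2 + C(11,10)·0.80^10·0.20^1 + C(11,11)·0.80^11·0.20^0.
= 0.295279 + 0.236223 + 0.085899 = 0.6174.

P = 0.6174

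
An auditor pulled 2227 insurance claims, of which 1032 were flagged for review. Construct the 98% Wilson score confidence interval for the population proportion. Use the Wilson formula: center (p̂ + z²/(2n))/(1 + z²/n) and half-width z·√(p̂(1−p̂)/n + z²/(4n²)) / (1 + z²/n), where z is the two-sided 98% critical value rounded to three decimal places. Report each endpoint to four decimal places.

Here p̂ = 1032/2227 = 0.46340 and z = 2.326 (z² = 5.410276).
1 + z²/n = 1.002429.
Adjusted center: (0.46340 + z²/(2n))/1.002429 = 0.46349.
Radicand: p̂(1−p̂)/n + z²/(4n²) = 0.000111657 + 0.000000273 = 0.000111930.
Half-width = z·√(radicand)/denom = 2.326·0.010580/1.002429 = 0.02455.
So the interval runs from 0.4389 to 0.4880.

(0.4389, 0.4880)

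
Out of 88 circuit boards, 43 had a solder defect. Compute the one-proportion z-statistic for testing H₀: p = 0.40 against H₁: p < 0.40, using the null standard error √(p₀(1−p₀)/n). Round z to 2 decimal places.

Sample proportion p̂ = 43/88 = 0.48864.
SE₀ = √(0.40·0.60/88) = 0.052223.
z = (0.48864 − 0.40)/0.052223 = 0.08864/0.052223 = 1.70.

z = 1.70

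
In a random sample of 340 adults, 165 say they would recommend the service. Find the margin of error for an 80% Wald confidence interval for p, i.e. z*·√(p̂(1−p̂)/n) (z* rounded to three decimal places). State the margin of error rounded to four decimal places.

ME = 0.0347

p̂ = 165/340 = 0.48529.
SE(p̂) = √(0.48529·0.51471/340) = 0.027105.
z* = 1.282 at the 80% level.
So ME = 0.0347.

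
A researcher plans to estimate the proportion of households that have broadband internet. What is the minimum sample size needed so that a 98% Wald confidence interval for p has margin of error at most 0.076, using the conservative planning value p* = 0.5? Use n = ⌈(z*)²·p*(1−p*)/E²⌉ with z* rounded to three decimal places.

z* = 2.326 at the 98% level.
p*(1−p*) = 0.50·0.50 = 0.2500.
Required n before rounding: 5.410276 × 0.2500 / 0.076² = 234.171.
⌈234.171⌉ = 235.

n = 235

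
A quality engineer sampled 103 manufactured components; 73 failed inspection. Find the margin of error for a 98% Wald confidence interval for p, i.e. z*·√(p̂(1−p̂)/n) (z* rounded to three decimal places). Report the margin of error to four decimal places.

The sample proportion is 73/103 = 0.70874.
Standard error of p̂: √(0.206429/103) = √0.002004160 = 0.044768.
z* = 2.326 at the 98% level.
ME = 2.326·0.044768 = 0.1041.

ME = 0.1041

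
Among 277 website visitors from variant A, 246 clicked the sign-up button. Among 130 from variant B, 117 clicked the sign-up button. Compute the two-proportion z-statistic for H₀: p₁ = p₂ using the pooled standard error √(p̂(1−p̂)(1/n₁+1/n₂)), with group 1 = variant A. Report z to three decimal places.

Sample proportions: p̂₁ = 246/277 = 0.88809 and p̂₂ = 117/130 = 0.90000.
Pooled p̂ = (246+117)/(277+130) = 363/407 = 0.89189.
SE = √[p̂(1−p̂)(1/n₁+1/n₂)] = √[0.89189·0.10811·(1/277+1/130)] ≈ 0.033012.
z = -0.01191/0.033012 = -0.361.

z = -0.361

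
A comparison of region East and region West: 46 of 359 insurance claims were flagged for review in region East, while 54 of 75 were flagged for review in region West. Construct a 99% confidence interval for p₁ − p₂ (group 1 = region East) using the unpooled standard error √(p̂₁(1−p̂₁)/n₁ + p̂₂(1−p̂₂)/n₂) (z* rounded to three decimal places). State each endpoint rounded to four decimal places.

(-0.7329, -0.4508)

p̂₁ = 0.12813, p̂₂ = 0.72000, so the observed difference is -0.59187.
Unpooled SE = √(p̂₁(1−p̂₁)/n₁ + p̂₂(1−p̂₂)/n₂) = √(0.000311185 + 0.002688000) = 0.054765.
z* = 2.576 at the 99% level. Margin of error = 0.14107.
So the interval runs from -0.7329 to -0.4508.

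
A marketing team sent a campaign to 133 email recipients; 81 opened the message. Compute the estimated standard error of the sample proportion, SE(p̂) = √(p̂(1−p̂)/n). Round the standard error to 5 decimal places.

SE = 0.04231

With x = 81 successes in n = 133, p̂ = 0.60902.
p̂(1−p̂) = 0.60902·0.39098 = 0.238115.
SE = √(0.238115/133) = 0.04231.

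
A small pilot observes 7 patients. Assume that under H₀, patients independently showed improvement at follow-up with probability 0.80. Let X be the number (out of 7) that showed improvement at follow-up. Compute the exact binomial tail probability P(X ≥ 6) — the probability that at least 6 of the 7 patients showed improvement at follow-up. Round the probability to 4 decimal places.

P = 0.5767

X ~ Binomial(n=7, p=0.80).
P(X ≥ 6) = C(7,6)·0.80^6·0.20^1 + C(7,7)·0.80^7·0.20^0.
= 0.367002 + 0.209715 = 0.5767.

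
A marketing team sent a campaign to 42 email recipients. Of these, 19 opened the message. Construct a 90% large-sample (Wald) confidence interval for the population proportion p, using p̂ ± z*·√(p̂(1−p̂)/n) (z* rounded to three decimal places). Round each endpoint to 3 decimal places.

p̂ = 19/42 = 0.45238.
SE = √(p̂(1−p̂)/n) = √(0.247732/42) = 0.076801.
For 90% confidence, z* = 1.645.
Margin of error: 1.645 × 0.076801 = 0.12634.
CI: 0.45238 ± 0.12634 = (0.326, 0.579).

(0.326, 0.579)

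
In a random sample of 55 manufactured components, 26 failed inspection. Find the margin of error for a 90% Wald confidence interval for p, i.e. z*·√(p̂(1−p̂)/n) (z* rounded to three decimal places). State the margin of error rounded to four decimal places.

p̂ = 26/55 = 0.47273.
Standard error of p̂: √(0.249256/55) = √0.004531931 = 0.067320.
z* = 1.645 at the 90% level.
So ME = 0.1107.

ME = 0.1107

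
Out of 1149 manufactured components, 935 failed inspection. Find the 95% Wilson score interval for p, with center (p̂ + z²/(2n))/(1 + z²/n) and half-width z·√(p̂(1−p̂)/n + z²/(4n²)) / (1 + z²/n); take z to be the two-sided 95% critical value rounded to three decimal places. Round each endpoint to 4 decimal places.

Here p̂ = 935/1149 = 0.81375 and z = 1.960 (z² = 3.841600).
1 + z²/n = 1.003343.
Adjusted center: (0.81375 + z²/(2n))/1.003343 = 0.81271.
Radicand: p̂(1−p̂)/n + z²/(4n²) = 0.000131906 + 0.000000727 = 0.000132633.
Half-width = 1.960·√0.000132633/1.003343 = 0.02250.
So the interval runs from 0.7902 to 0.8352.

(0.7902, 0.8352)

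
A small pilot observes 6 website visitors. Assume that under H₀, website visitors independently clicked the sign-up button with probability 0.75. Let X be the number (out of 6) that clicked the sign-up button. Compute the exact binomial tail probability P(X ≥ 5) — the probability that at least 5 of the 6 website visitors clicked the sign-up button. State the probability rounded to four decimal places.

P = 0.5339

X ~ Binomial(n=6, p=0.75).
P(X ≥ 5) = C(6,5)·0.75^5·0.25^1 + C(6,6)·0.75^6·0.25^0.
= 0.355957 + 0.177979 = 0.5339.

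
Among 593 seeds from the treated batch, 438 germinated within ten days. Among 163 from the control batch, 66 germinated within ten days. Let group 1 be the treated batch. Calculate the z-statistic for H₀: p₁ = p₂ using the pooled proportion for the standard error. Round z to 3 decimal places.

p̂₁ = 438/593 = 0.73862, p̂₂ = 66/163 = 0.40491.
Pooling: p̂ = 504/756 = 0.66667.
Pooled SE = √[0.2222222·0.00782131] ≈ 0.041690.
z = 0.33371/0.041690 = 8.005.

z = 8.005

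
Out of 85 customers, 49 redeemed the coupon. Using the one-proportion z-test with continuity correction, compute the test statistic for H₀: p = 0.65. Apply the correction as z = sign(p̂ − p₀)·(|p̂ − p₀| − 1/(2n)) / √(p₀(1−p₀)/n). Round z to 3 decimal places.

z = -1.308

Sample proportion p̂ = 49/85 = 0.57647. p̂ − p₀ = -0.073529.
Continuity correction 1/(2n) = 1/170 = 0.005882.
Corrected numerator: |-0.073529| − 0.005882 = 0.067647.
SE₀ = √(0.65·0.35/85) = 0.051735.
z = (−)0.067647/0.051735 = -1.308.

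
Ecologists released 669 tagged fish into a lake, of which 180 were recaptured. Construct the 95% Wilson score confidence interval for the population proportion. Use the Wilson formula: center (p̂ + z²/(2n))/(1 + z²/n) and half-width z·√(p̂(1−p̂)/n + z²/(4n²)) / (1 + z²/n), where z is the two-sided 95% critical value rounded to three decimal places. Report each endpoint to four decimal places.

(0.2368, 0.3039)

Here p̂ = 180/669 = 0.26906 and z = 1.960 (z² = 3.841600).
Denominator 1 + z²/n = 1 + 3.841600/669 = 1.005742.
Center = (0.26906 + 0.002871)/1.005742 = 0.27038.
Radicand: p̂(1−p̂)/n + z²/(4n²) = 0.000293970 + 0.000002146 = 0.000296116.
Half-width = 1.960·√0.000296116/1.005742 = 0.03354.
CI: 0.27038 ± 0.03354 = (0.2368, 0.3039).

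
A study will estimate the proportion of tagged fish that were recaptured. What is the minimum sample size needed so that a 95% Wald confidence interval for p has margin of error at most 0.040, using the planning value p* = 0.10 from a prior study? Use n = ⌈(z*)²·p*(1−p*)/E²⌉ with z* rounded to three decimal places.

The 95% critical value is z* = 1.960.
p*(1−p*) = 0.0900.
Required n before rounding: 3.841600 × 0.0900 / 0.040² = 216.090.
Rounding up, n = 217.

n = 217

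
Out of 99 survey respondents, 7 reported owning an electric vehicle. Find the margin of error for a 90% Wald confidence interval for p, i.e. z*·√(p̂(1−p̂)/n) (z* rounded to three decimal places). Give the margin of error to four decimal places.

p̂ = 7/99 = 0.07071.
Standard error of p̂: √(0.065708/99) = √0.000663713 = 0.025763.
For 90% confidence, z* = 1.645.
Margin of error = z*·SE = 1.645 × 0.025763 = 0.0424.

ME = 0.0424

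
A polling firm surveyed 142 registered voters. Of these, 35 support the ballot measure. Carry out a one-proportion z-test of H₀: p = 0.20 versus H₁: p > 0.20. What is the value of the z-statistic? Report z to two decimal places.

z = 1.38

With x = 35 successes in n = 142, p̂ = 0.24648.
Null standard error: √(0.20·0.80/142) = √0.001126761 = 0.033567.
Test statistic: z = 0.04648/0.033567 = 1.38.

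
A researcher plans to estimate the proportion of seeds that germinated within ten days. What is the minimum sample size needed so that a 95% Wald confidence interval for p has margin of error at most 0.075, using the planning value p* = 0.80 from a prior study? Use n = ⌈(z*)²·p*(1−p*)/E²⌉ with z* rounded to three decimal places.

n = 110

For 95% confidence, z* = 1.960.
p*(1−p*) = 0.1600.
Required n before rounding: 3.841600 × 0.1600 / 0.075² = 109.272.
Rounding up, n = 110.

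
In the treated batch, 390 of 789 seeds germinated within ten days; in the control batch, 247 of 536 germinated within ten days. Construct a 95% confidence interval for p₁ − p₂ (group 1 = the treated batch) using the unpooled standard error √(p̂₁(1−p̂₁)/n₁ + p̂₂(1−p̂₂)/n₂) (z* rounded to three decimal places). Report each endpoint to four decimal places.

p̂₁ = 390/789 = 0.49430, p̂₂ = 247/536 = 0.46082; p̂₁ − p̂₂ = 0.03348.
SE = √(0.000316816 + 0.000463554) = √0.000780370 = 0.027935.
The 95% critical value is z* = 1.960. Margin of error = 0.05475.
Interval: 0.03348 ± 0.05475 → (-0.0213, 0.0882).

(-0.0213, 0.0882)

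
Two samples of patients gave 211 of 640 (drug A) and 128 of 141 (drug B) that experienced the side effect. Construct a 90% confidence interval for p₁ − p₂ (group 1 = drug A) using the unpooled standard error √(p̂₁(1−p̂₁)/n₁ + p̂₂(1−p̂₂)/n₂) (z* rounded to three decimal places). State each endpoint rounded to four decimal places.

p̂₁ = 211/640 = 0.32969, p̂₂ = 128/141 = 0.90780; p̂₁ − p̂₂ = -0.57811.
SE = √(0.000345303 + 0.000593603) = √0.000938906 = 0.030642.
The 90% critical value is z* = 1.645. Margin of error = 0.05041.
Interval: -0.57811 ± 0.05041 → (-0.6285, -0.5277).

(-0.6285, -0.5277)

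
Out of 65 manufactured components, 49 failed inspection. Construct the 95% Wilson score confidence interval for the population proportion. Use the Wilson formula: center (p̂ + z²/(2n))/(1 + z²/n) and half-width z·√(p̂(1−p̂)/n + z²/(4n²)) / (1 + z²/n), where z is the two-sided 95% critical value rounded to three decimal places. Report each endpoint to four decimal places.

(0.6369, 0.8424)

Here p̂ = 49/65 = 0.75385 and z = 1.960 (z² = 3.841600).
Denominator 1 + z²/n = 1 + 3.841600/65 = 1.059102.
Adjusted center: (0.75385 + z²/(2n))/1.059102 = 0.73968.
Radicand: p̂(1−p̂)/n + z²/(4n²) = 0.002854802 + 0.000227314 = 0.003082116.
Half-width = z·√(radicand)/denom = 1.960·0.055517/1.059102 = 0.10274.
CI: 0.73968 ± 0.10274 = (0.6369, 0.8424).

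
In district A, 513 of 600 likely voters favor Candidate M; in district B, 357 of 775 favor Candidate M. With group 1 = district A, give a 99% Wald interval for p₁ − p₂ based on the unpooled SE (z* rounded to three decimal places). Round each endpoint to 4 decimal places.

(0.3352, 0.4535)

p̂₁ = 0.85500, p̂₂ = 0.46065, so the observed difference is 0.39435.
SE = √(0.000206625 + 0.000320582) = √0.000527207 = 0.022961.
For 99% confidence, z* = 2.576. Margin of error = 0.05915.
CI: 0.39435 ± 0.05915 = (0.3352, 0.4535).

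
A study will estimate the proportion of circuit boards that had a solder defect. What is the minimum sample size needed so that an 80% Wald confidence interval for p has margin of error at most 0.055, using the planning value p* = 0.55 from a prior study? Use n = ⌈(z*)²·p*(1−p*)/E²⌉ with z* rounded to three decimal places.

For 80% confidence, z* = 1.282.
p*(1−p*) = 0.55·0.45 = 0.2475.
Required n before rounding: 1.643524 × 0.2475 / 0.055² = 134.470.
⌈134.470⌉ = 135.

n = 135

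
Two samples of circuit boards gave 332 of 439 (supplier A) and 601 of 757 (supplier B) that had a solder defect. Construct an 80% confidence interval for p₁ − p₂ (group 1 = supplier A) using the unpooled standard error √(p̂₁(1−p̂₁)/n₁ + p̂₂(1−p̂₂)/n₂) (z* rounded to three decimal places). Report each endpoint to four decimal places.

p̂₁ = 332/439 = 0.75626, p̂₂ = 601/757 = 0.79392; p̂₁ − p̂₂ = -0.03766.
SE = √(0.000419883 + 0.000216128) = √0.000636011 = 0.025219.
The 80% critical value is z* = 1.282. Margin = 1.282·0.025219 = 0.03233.
Interval: -0.03766 ± 0.03233 → (-0.0700, -0.0053).

(-0.0700, -0.0053)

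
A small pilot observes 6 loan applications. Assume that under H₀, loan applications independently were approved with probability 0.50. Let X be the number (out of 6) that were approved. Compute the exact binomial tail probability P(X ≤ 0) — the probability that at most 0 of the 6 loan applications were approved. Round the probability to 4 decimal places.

X ~ Binomial(n=6, p=0.50).
P(X ≤ 0) = C(6,0)·0.50^0·0.50^6.
= 0.015625 = 0.0156.

P = 0.0156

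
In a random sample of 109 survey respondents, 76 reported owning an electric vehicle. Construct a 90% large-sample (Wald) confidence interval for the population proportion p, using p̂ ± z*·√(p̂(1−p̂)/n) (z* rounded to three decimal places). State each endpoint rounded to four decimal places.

(0.6249, 0.7696)

The sample proportion is 76/109 = 0.69725.
SE(p̂) = √(0.69725·0.30275/109) = 0.044007.
The 90% critical value is z* = 1.645.
Margin of error: 1.645 × 0.044007 = 0.07239.
So the interval runs from 0.6249 to 0.7696.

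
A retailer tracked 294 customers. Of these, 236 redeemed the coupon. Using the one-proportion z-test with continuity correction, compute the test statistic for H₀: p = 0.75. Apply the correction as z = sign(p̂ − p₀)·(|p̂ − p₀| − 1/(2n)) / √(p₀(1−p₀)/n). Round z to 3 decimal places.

z = 2.020

p̂ = 236/294 = 0.80272. p̂ − p₀ = 0.052721.
Continuity correction 1/(2n) = 1/588 = 0.001701.
Corrected numerator: |0.052721| − 0.001701 = 0.051020.
Under H₀, SE = √(p₀(1−p₀)/n) = √(0.75·0.25/294) = √0.000637755 = 0.025254.
z = (+)0.051020/0.025254 = 2.020.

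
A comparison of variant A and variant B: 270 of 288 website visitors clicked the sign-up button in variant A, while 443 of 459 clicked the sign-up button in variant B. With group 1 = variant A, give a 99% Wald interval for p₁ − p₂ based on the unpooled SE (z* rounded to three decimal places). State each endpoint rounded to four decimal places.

(-0.0705, 0.0152)

p̂₁ = 0.93750, p̂₂ = 0.96514, so the observed difference is -0.02764.
Unpooled SE = √(p̂₁(1−p̂₁)/n₁ + p̂₂(1−p̂₂)/n₂) = √(0.000203451 + 0.000073297) = 0.016636.
z* = 2.576 at the 99% level. Margin = 2.576·0.016636 = 0.04285.
So the interval runs from -0.0705 to 0.0152.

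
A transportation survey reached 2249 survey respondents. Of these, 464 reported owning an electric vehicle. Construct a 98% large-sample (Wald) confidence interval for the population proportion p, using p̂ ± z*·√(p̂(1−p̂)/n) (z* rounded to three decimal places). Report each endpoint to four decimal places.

The sample proportion is 464/2249 = 0.20631.
SE(p̂) = √(0.20631·0.79369/2249) = 0.008533.
For 98% confidence, z* = 2.326.
Margin = 2.326·0.008533 = 0.01985.
So the interval runs from 0.1865 to 0.2262.

(0.1865, 0.2262)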